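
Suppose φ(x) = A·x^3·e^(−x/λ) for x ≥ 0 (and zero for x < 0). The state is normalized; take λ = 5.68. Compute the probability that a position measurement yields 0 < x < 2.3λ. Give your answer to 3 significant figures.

P = ∫_{0}^{2.3λ} |φ(x)|² dx.
Since A² = 1/(45·λ^7/8), this is the region integral divided by the full normalization integral.
In terms of u = x/λ (A² and the length scale cancel between numerator and denominator), P = [∫_{0}^{2.3} u^6·e^(-2·u) du] / [∫_{0}^{∞} u^6·e^(-2·u) du].
With ∫ u^6·e^(-2·u) du = -(4·u^6 + 12·u^5 + 30·u^4 + 60·u^3 + 90·u^2 + 90·u + 45)·e^(-2·u)/8 + C, the region integral is ≈ 1.0236 and the full one is 45/8.
Evaluating gives P = 0.1820.

P ≈ 0.182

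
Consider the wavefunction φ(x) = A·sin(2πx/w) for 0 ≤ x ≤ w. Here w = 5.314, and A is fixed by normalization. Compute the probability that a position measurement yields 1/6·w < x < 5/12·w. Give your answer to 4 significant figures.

The probability is P = ∫ |φ|² dx over [1/6·w, 5/12·w].
With A² fixed by ∫|φ|² = 1, i.e. A² = (w/2)^(−1), substitute and integrate.
In terms of u = x/w (A² and the length scale cancel between numerator and denominator), P = [∫_{1/6}^{5/12} sin(2·π·u)^2 du] / [∫_{0}^{1} sin(2·π·u)^2 du].
With ∫ sin(2·π·u)^2 du = u/2 - sin(4·π·u)/(8·π) + C, the region integral is √(3)/(8·π) + 1/8 and the full one is 1/2.
This works out to P = (√(3) + π)/(4·π).

P ≈ 0.3878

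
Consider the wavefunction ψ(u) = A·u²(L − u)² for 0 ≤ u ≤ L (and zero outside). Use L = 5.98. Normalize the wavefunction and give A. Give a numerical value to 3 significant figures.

Normalization requires ∫|ψ|² du = 1, integrated from 0 to L.
Expanding the polynomial and integrating term by term, with ψ = A·u²(L − u)², the integral evaluates to A²·[L^9/630].
So A² = (L^9/630)^(−1).
With L = 5.98: A² = 0.00006442 and A = 0.008026.

A ≈ 0.00803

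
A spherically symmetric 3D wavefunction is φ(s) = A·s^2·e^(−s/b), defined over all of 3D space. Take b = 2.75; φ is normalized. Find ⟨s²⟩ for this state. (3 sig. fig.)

By definition ⟨s²⟩ = ∫ s^2 |φ(s)|² 4πs² ds.
The ratio of the moment integral to the normalization integral gives ⟨s²⟩ = 14·b^2.
With b = 2.75, ⟨s^2⟩ = 105.9.

⟨s^2⟩ ≈ 106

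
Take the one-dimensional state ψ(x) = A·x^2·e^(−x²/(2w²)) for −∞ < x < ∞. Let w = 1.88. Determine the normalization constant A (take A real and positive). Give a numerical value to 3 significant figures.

A ≈ 0.179

Normalization requires ∫|ψ|² dx = 1, integrated from −∞ to ∞.
With ψ = A·x^2·e^(−x²/(2w²)), the integral evaluates to A²·[3·√(π)·w^5/4].
So A² = (3·√(π)·w^5/4)^(−1).
With w = 1.88: A² = 0.03203 and A = 0.1790.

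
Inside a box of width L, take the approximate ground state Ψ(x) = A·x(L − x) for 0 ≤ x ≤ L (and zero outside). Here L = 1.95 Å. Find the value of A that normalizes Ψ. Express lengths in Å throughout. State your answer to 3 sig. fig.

A ≈ 1.03 Å^(-5/2)

The normalization condition is ∫|Ψ|² dx = 1 from 0 to L.
With Ψ = A·x(L − x), the integral evaluates to A²·[L^5/30].
Plugging in L = 1.95 yields A = 1.032.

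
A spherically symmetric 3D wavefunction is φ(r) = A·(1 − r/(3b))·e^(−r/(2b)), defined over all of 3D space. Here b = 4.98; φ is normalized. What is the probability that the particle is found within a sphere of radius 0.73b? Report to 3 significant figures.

P = ∫ |φ|² 4πr² dr over r ≤ 0.73b.
A² is fixed by ∫₀^∞ 4πr²|φ|² dr = 1, i.e. A² = (8·π·b^3/3)^(−1).
Let u = r/b; then A², 4π and the length scale all cancel, so P = ∫_{0}^{0.73} u^2·(1 - u/3)^2·e^(-u) du ÷ ∫_{0}^{∞} u^2·(1 - u/3)^2·e^(-u) du.
An antiderivative of u^2·(1 - u/3)^2·e^(-u) is (-u^4 + 2·u^3 - 3·u^2 - 6·u - 6)·e^(-u)/9; evaluating from 0 to 0.73 gives ≈ 0.051716, while the full integral is 2/3.
The region integral divided by the full integral gives P = 0.07757.

P ≈ 0.0776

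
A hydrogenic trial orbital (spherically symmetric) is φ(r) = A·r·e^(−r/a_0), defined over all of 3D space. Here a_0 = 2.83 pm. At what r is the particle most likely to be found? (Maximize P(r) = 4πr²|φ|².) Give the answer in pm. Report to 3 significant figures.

r ≈ 5.66 pm

Differentiate P(r) = 4πr²|φ|² with respect to r and set to zero.
Solving yields r = 2·a_0.
With a_0 = 2.83, the most probable radial distance is 5.660 pm.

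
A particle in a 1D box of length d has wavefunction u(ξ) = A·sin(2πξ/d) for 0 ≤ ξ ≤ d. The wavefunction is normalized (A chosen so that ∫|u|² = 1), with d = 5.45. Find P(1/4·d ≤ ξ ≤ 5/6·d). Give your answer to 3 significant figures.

|u|² is the probability density, so P = ∫_{1/4·d}^{5/6·d} |u|² dξ.
Since A² = 1/(d/2), this is the region integral divided by the full normalization integral.
Substituting t = ξ/d, A² and the length scale cancel in the ratio: P = ∫_{1/4}^{5/6} sin(2·π·t)^2 dt / ∫_{0}^{1} sin(2·π·t)^2 dt.
An antiderivative of sin(2·π·t)^2 is t/2 - sin(4·π·t)/(8·π); evaluating from 1/4 to 5/6 gives √(3)/(16·π) + 7/24, while the full integral is 1/2.
The result is P = √(3)/(8·π) + 7/12.

P ≈ 0.652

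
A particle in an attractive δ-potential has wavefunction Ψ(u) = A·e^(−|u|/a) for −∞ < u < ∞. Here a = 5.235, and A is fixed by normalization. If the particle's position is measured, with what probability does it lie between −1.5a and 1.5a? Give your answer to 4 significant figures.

P ≈ 0.9502

The probability is P = ∫ |Ψ|² du over [−1.5a, 1.5a].
Since A² = 1/(a), this is the region integral divided by the full normalization integral.
By symmetry take twice the u ≥ 0 contribution in numerator and denominator; the 2's cancel. Substituting t = u/a, A² and the length scale cancel in the ratio: P = ∫_{0}^{1.5} e^(-2·t) dt / ∫_{0}^{∞} e^(-2·t) dt.
An antiderivative of e^(-2·t) is -e^(-2·t)/2; evaluating from 0 to 1.5 gives 1/2 - e^(-3)/2, while the full integral is 1/2.
Evaluating gives P = 0.95021.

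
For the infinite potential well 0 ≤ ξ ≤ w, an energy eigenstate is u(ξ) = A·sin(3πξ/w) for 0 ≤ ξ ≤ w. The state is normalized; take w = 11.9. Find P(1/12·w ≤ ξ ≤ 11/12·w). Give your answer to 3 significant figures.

P ≈ 0.939

|u|² is the probability density, so P = ∫_{1/12·w}^{11/12·w} |u|² dξ.
Since A² = 1/(w/2), this is the region integral divided by the full normalization integral.
Substituting t = ξ/w, A² and the length scale cancel in the ratio: P = ∫_{1/12}^{11/12} sin(3·π·t)^2 dt / ∫_{0}^{1} sin(3·π·t)^2 dt.
Using ∫ sin(3·π·t)^2 dt = t/2 - sin(6·π·t)/(12·π), the numerator is 1/(6·π) + 5/12 and the denominator is 1/2.
Evaluating gives P = (2 + 5·π)/(6·π).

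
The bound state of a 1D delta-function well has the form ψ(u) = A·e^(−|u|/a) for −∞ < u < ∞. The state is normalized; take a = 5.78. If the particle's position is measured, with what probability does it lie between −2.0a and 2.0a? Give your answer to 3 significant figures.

P = ∫_{−2.0a}^{2.0a} |ψ(u)|² du.
The normalization integral ∫|ψ|²du over the whole domain equals a·A², and A² cancels in the ratio.
By symmetry take twice the u ≥ 0 contribution in numerator and denominator; the 2's cancel. Substituting t = u/a, A² and the length scale cancel in the ratio: P = ∫_{0}^{2.0} e^(-2·t) dt / ∫_{0}^{∞} e^(-2·t) dt.
Using ∫ e^(-2·t) dt = -e^(-2·t)/2, the numerator is 1/2 - e^(-4)/2 and the denominator is 1/2.
Evaluating gives P = 0.9817.

P ≈ 0.982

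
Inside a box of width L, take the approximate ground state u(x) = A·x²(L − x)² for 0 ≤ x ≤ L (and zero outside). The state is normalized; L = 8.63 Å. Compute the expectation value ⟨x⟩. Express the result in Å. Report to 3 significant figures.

⟨x⟩ ≈ 4.32 Å

By definition ⟨x⟩ = ∫ x |u(x)|² dx.
Evaluating both integrals, ⟨x⟩ = L/2.
With L = 8.63, ⟨x⟩ = 4.315.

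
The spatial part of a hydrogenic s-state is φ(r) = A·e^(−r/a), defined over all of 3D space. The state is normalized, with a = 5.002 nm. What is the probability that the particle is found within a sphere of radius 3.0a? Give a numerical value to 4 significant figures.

Integrate the radial probability density 4πr²|φ|² over r ≤ 3.0a.
Normalization gives A² = 1/(π·a^3).
In terms of u = r/a (A², 4π and the length scale all cancel between numerator and denominator), P = [∫_{0}^{3.0} u^2·e^(-2·u) du] / [∫_{0}^{∞} u^2·e^(-2·u) du].
An antiderivative of u^2·e^(-2·u) is -(2·u^2 + 2·u + 1)·e^(-2·u)/4; evaluating from 0 to 3.0 gives 1/4 - 25·e^(-6)/4, while the full integral is 1/4.
Taking the ratio yields P = 0.93803.

P ≈ 0.9380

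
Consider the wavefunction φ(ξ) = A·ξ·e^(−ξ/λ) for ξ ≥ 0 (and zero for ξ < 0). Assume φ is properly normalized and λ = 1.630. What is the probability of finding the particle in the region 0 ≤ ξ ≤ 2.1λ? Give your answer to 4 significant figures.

P ≈ 0.7898

|φ|² is the probability density, so P = ∫_{0}^{2.1λ} |φ|² dξ.
The normalization integral ∫|φ|²dξ over the whole domain equals λ^3/4·A², and A² cancels in the ratio.
Substituting u = ξ/λ, A² and the length scale cancel in the ratio: P = ∫_{0}^{2.1} u^2·e^(-2·u) du / ∫_{0}^{∞} u^2·e^(-2·u) du.
An antiderivative of u^2·e^(-2·u) is -(2·u^2 + 2·u + 1)·e^(-2·u)/4; evaluating from 0 to 2.1 gives 1/4 - 701·e^(-21/5)/200, while the full integral is 1/4.
This works out to P = 0.78976.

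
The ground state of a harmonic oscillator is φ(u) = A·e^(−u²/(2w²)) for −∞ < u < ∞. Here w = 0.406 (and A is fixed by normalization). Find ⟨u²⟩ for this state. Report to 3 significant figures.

⟨u²⟩ = ∫ u^2 |φ|² du over the full domain.
The ratio of the moment integral to the normalization integral gives ⟨u²⟩ = w^2/2.
With w = 0.406, ⟨u^2⟩ = 0.08242.

⟨u^2⟩ ≈ 0.0824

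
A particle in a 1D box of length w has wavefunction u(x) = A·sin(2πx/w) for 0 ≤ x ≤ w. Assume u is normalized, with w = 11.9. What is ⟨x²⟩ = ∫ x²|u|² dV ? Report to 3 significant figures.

⟨x^2⟩ ≈ 45.4

The expectation value is the |u|²-weighted average of x^2: ∫ x^2|u|² dx.
Evaluating both integrals, ⟨x²⟩ = -w^2/(8·π^2) + w^2/3.
Putting w = 11.9 gives 45.41.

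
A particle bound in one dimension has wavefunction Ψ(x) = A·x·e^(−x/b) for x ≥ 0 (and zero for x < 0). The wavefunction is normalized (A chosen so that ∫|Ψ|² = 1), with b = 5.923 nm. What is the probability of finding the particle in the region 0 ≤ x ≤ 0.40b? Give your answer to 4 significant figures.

|Ψ|² is the probability density, so P = ∫_{0}^{0.40b} |Ψ|² dx.
With A² fixed by ∫|Ψ|² = 1, i.e. A² = (b^3/4)^(−1), substitute and integrate.
Substituting u = x/b, A² and the length scale cancel in the ratio: P = ∫_{0}^{0.40} u^2·e^(-2·u) du / ∫_{0}^{∞} u^2·e^(-2·u) du.
With ∫ u^2·e^(-2·u) du = -(2·u^2 + 2·u + 1)·e^(-2·u)/4 + C, the region integral is 1/4 - 53·e^(-4/5)/100 and the full one is 1/4.
Evaluating gives P = 0.047423.

P ≈ 0.04742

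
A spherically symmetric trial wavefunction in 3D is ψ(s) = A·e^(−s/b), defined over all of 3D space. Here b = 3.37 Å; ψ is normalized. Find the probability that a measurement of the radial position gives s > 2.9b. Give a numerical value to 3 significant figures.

With dV = 4πs²ds, the probability is ∫|ψ|² dV over s > 2.9b.
The full normalization integral is A²·[π·b^3] = 1, fixing A².
In terms of u = s/b (A², 4π and the length scale all cancel between numerator and denominator), P = [∫_{2.9}^{∞} u^2·e^(-2·u) du] / [∫_{0}^{∞} u^2·e^(-2·u) du].
Using ∫ u^2·e^(-2·u) du = -(2·u^2 + 2·u + 1)·e^(-2·u)/4, the numerator is 1181·e^(-29/5)/200 and the denominator is 1/4.
The region integral divided by the full integral gives P = 0.07151.

P ≈ 0.0715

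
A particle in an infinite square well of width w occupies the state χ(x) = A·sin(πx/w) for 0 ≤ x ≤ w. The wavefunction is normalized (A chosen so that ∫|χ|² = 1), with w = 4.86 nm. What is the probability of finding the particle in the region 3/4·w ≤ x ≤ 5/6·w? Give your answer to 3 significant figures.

P ≈ 0.0620

P = ∫_{3/4·w}^{5/6·w} |χ(x)|² dx.
Since A² = 1/(w/2), this is the region integral divided by the full normalization integral.
In terms of u = x/w (A² and the length scale cancel between numerator and denominator), P = [∫_{3/4}^{5/6} sin(π·u)^2 du] / [∫_{0}^{1} sin(π·u)^2 du].
With ∫ sin(π·u)^2 du = u/2 - sin(2·π·u)/(4·π) + C, the region integral is -1/(4·π) + 1/24 + √(3)/(8·π) and the full one is 1/2.
This works out to P = (-6 + π + 3·√(3))/(12·π).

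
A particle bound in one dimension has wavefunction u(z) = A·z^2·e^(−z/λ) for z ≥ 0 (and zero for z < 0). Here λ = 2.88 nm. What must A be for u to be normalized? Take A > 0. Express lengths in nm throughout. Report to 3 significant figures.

Require ∫ |u|² dz = 1 over the whole domain.
Using ∫₀^∞ zⁿ e^(−αz) dz = n!/αⁿ⁺¹, ∫|u|² dz = A²·(3·λ^5/4).
So A² = (3·λ^5/4)^(−1).
With λ = 2.88: A² = 0.006729 and A = 0.08203.

A ≈ 0.0820 nm^(-5/2)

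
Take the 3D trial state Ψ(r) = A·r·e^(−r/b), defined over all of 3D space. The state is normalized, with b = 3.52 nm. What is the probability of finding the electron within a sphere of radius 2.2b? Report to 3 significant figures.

With dV = 4πr²dr, the probability is ∫|Ψ|² dV over r ≤ 2.2b.
A² is fixed by ∫₀^∞ 4πr²|Ψ|² dr = 1, i.e. A² = (3·π·b^5)^(−1).
Let u = r/b; then A², 4π and the length scale all cancel, so P = ∫_{0}^{2.2} u^4·e^(-2·u) du ÷ ∫_{0}^{∞} u^4·e^(-2·u) du.
An antiderivative of u^4·e^(-2·u) is -(u^4/2 + u^3 + 3·u^2/2 + 3·u/2 + 3/4)·e^(-2·u); evaluating from 0 to 2.2 gives ≈ 0.33661, while the full integral is 3/4.
Taking the ratio yields P = 0.4488.

P ≈ 0.449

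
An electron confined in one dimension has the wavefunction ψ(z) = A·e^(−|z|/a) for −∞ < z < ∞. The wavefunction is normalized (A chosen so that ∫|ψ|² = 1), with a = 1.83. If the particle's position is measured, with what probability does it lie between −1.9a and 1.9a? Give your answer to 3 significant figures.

P = ∫_{−1.9a}^{1.9a} |ψ(z)|² dz.
Since A² = 1/(a), this is the region integral divided by the full normalization integral.
Both integrals are even about z = 0, so only the z ≥ 0 halves are needed (the factors of 2 cancel). Let u = z/a; then A² and the length scale cancel, so P = ∫_{0}^{1.9} e^(-2·u) du ÷ ∫_{0}^{∞} e^(-2·u) du.
With ∫ e^(-2·u) du = -e^(-2·u)/2 + C, the region integral is 1/2 - e^(-19/5)/2 and the full one is 1/2.
Evaluating gives P = 0.9776.

P ≈ 0.978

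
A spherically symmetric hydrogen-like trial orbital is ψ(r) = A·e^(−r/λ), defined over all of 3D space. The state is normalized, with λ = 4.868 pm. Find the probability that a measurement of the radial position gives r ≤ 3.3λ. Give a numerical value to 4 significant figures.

P ≈ 0.9600

P = ∫ |ψ|² 4πr² dr over r ≤ 3.3λ.
A² is fixed by ∫₀^∞ 4πr²|ψ|² dr = 1, i.e. A² = (π·λ^3)^(−1).
Substituting u = r/λ, A², 4π and the length scale all cancel in the ratio: P = ∫_{0}^{3.3} u^2·e^(-2·u) du / ∫_{0}^{∞} u^2·e^(-2·u) du.
With ∫ u^2·e^(-2·u) du = -(2·u^2 + 2·u + 1)·e^(-2·u)/4 + C, the region integral is 1/4 - 1469·e^(-33/5)/200 and the full one is 1/4.
The region integral divided by the full integral gives P = 0.96003.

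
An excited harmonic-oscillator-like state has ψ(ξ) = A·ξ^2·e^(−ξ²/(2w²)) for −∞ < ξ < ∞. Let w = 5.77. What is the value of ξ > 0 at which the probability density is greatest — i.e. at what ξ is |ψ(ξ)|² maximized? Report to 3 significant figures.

The maximum of |ψ(ξ)|² occurs where its derivative vanishes.
Solving yields ξ = √(2)·w.
With w = 5.77, the value of ξ > 0 at which the probability density is greatest is 8.160.

ξ ≈ 8.16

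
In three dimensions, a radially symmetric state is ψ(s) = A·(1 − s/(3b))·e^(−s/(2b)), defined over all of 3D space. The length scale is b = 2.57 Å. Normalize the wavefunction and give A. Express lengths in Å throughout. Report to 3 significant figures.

A ≈ 0.0839 Å^(-3/2)

We need A² ∫|f|² 4πs² ds = 1, taking the integral from 0 to ∞.
The angular integral contributes 4π, leaving ∫₀^∞ s²|ψ|² ds.
Recall ∫₀^∞ s^m e^(−s/β) ds = m!·β^(m+1), with ψ = A·(1 − s/(3b))·e^(−s/(2b)), the integral evaluates to A²·[8·π·b^3/3].
Setting this equal to 1 gives A² = 1/(8·π·b^3/3).
With b = 2.57: A² = 0.007032 and A = 0.08386.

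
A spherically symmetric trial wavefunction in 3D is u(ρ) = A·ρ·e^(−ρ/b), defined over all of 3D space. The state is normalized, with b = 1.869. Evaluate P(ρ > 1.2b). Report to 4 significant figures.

Integrate the radial probability density 4πρ²|u|² over ρ > 1.2b.
The full normalization integral is A²·[3·π·b^5] = 1, fixing A².
Substituting t = ρ/b, A², 4π and the length scale all cancel in the ratio: P = ∫_{1.2}^{∞} t^4·e^(-2·t) dt / ∫_{0}^{∞} t^4·e^(-2·t) dt.
An antiderivative of t^4·e^(-2·t) is -(t^4/2 + t^3 + 3·t^2/2 + 3·t/2 + 3/4)·e^(-2·t); evaluating from 1.2 to ∞ gives ≈ 0.678099, while the full integral is 3/4.
The region integral divided by the full integral gives P = 0.90413.

P ≈ 0.9041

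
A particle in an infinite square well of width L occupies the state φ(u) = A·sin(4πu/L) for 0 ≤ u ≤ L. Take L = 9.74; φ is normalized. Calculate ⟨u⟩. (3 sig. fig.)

The expectation value is the |φ|²-weighted average of u: ∫ u|φ|² du.
Since the A² factors cancel between numerator and denominator, ⟨u⟩ = L/2.
Putting L = 9.74 gives 4.870.

⟨u⟩ ≈ 4.87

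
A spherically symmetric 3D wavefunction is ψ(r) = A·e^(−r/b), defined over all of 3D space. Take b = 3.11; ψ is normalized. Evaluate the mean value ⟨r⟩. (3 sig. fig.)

⟨r⟩ ≈ 4.67

The expectation value is the |ψ|²-weighted average of r: ∫ r|ψ|² 4πr² dr.
Recall ∫₀^∞ r^m e^(−r/β) dr = m!·β^(m+1), the ratio of the moment integral to the normalization integral gives ⟨r⟩ = 3·b/2.
Putting b = 3.11 gives 4.665.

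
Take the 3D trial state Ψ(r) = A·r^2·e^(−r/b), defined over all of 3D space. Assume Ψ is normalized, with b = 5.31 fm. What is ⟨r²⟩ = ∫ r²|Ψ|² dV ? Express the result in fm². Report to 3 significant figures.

⟨r^2⟩ ≈ 395 fm^2

⟨r²⟩ = ∫ r^2 |Ψ|² 4πr² dr over the full domain.
Evaluating both integrals, ⟨r²⟩ = 14·b^2.
Putting b = 5.31 gives 394.7.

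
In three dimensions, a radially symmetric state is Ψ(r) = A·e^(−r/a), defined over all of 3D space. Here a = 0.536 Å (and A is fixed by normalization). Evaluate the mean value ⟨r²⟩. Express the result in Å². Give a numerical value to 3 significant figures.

⟨r^2⟩ ≈ 0.862 Å^2

The expectation value is the |Ψ|²-weighted average of r^2: ∫ r^2|Ψ|² 4πr² dr.
Using ∫₀^∞ rⁿ e^(−αr) dr = n!/αⁿ⁺¹, the ratio of the moment integral to the normalization integral gives ⟨r²⟩ = 3·a^2.
With a = 0.536, ⟨r^2⟩ = 0.8619.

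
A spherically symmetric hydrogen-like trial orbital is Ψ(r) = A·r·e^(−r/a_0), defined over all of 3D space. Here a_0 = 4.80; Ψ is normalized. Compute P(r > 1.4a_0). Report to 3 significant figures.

P = ∫ |Ψ|² 4πr² dr over r > 1.4a_0.
A² is fixed by ∫₀^∞ 4πr²|Ψ|² dr = 1, i.e. A² = (3·π·a_0^5)^(−1).
Let u = r/a_0; then A², 4π and the length scale all cancel, so P = ∫_{1.4}^{∞} u^4·e^(-2·u) du ÷ ∫_{0}^{∞} u^4·e^(-2·u) du.
Using ∫ u^4·e^(-2·u) du = -(u^4/2 + u^3 + 3·u^2/2 + 3·u/2 + 3/4)·e^(-2·u), the numerator is ≈ 0.63576 and the denominator is 3/4.
The region integral divided by the full integral gives P = 0.8477.

P ≈ 0.848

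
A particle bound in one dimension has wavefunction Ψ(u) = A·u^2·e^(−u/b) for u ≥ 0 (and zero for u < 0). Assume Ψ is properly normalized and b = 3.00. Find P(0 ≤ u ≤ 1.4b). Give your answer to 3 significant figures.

P ≈ 0.152

The probability is P = ∫ |Ψ|² du over [0, 1.4b].
Since A² = 1/(3·b^5/4), this is the region integral divided by the full normalization integral.
Substituting t = u/b, A² and the length scale cancel in the ratio: P = ∫_{0}^{1.4} t^4·e^(-2·t) dt / ∫_{0}^{∞} t^4·e^(-2·t) dt.
An antiderivative of t^4·e^(-2·t) is -(t^4/2 + t^3 + 3·t^2/2 + 3·t/2 + 3/4)·e^(-2·t); evaluating from 0 to 1.4 gives ≈ 0.11424, while the full integral is 3/4.
The result is P = 0.1523.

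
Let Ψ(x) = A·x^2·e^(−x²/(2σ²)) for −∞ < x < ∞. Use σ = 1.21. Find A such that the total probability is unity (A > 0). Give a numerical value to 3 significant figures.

A ≈ 0.539

Require ∫ |Ψ|² dx = 1 over the whole domain.
Carrying out the integral gives A² · 3·√(π)·σ^5/4.
So A² = (3·√(π)·σ^5/4)^(−1).
With σ = 1.21: A² = 0.2900 and A = 0.5385.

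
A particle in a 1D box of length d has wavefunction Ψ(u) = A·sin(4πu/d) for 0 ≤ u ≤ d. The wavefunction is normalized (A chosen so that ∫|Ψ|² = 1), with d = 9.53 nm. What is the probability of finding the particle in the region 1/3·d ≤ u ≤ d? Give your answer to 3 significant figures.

The probability is P = ∫ |Ψ|² du over [1/3·d, d].
Since A² = 1/(d/2), this is the region integral divided by the full normalization integral.
Let t = u/d; then A² and the length scale cancel, so P = ∫_{1/3}^{1} sin(4·π·t)^2 dt ÷ ∫_{0}^{1} sin(4·π·t)^2 dt.
An antiderivative of sin(4·π·t)^2 is t/2 - sin(4·π·t)·cos(4·π·t)/(8·π); evaluating from 1/3 to 1 gives √(3)/(32·π) + 1/3, while the full integral is 1/2.
Evaluating gives P = √(3)/(16·π) + 2/3.

P ≈ 0.701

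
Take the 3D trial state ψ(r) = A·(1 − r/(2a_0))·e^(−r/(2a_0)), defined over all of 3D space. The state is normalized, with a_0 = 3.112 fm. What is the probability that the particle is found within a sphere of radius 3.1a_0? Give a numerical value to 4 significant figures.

P ≈ 0.07879

Integrate the radial probability density 4πr²|ψ|² over r ≤ 3.1a_0.
Normalization gives A² = 1/(8·π·a_0^3).
In terms of u = r/a_0 (A², 4π and the length scale all cancel between numerator and denominator), P = [∫_{0}^{3.1} u^2·(1 - u/2)^2·e^(-u) du] / [∫_{0}^{∞} u^2·(1 - u/2)^2·e^(-u) du].
Using ∫ u^2·(1 - u/2)^2·e^(-u) du = -(u^4/4 + u^2 + 2·u + 2)·e^(-u), the numerator is ≈ 0.157577 and the denominator is 2.
Taking the ratio yields P = 0.078788.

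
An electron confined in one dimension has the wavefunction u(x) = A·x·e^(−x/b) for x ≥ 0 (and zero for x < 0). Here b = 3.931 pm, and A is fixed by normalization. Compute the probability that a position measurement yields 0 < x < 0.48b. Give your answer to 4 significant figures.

P ≈ 0.07309

The probability is P = ∫ |u|² dx over [0, 0.48b].
The normalization integral ∫|u|²dx over the whole domain equals b^3/4·A², and A² cancels in the ratio.
Substituting t = x/b, A² and the length scale cancel in the ratio: P = ∫_{0}^{0.48} t^2·e^(-2·t) dt / ∫_{0}^{∞} t^2·e^(-2·t) dt.
Using ∫ t^2·e^(-2·t) dt = -(2·t^2 + 2·t + 1)·e^(-2·t)/4, the numerator is 1/4 - 1513·e^(-24/25)/2500 and the denominator is 1/4.
The result is P = 0.073093.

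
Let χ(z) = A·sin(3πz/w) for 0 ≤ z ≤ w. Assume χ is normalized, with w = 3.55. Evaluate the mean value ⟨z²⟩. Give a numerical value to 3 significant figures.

⟨z^2⟩ ≈ 4.13

By definition ⟨z²⟩ = ∫ z^2 |χ(z)|² dz.
The ratio of the moment integral to the normalization integral gives ⟨z²⟩ = -w^2/(18·π^2) + w^2/3.
Putting w = 3.55 gives 4.130.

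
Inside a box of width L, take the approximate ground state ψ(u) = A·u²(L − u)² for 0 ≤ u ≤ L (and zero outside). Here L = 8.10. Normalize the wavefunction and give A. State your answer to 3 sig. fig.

A ≈ 0.00205

The normalization condition is ∫|ψ|² du = 1 from 0 to L.
Expanding the polynomial and integrating term by term, ∫|ψ|² du = A²·(L^9/630).
So A² = (L^9/630)^(−1).
With L = 8.10: A² = 0.000004197 and A = 0.002049.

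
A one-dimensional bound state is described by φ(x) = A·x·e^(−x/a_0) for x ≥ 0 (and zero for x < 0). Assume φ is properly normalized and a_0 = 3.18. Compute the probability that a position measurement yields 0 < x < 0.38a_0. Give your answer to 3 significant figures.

P ≈ 0.0418

|φ|² is the probability density, so P = ∫_{0}^{0.38a_0} |φ|² dx.
The normalization integral ∫|φ|²dx over the whole domain equals a_0^3/4·A², and A² cancels in the ratio.
In terms of u = x/a_0 (A² and the length scale cancel between numerator and denominator), P = [∫_{0}^{0.38} u^2·e^(-2·u) du] / [∫_{0}^{∞} u^2·e^(-2·u) du].
An antiderivative of u^2·e^(-2·u) is -(2·u^2 + 2·u + 1)·e^(-2·u)/4; evaluating from 0 to 0.38 gives 1/4 - 2561·e^(-19/25)/5000, while the full integral is 1/4.
This works out to P = 0.04185.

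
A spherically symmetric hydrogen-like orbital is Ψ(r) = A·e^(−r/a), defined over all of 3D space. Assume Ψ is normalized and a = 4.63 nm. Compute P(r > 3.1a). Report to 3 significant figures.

P ≈ 0.0536

P = ∫ |Ψ|² 4πr² dr over r > 3.1a.
The full normalization integral is A²·[π·a^3] = 1, fixing A².
In terms of u = r/a (A², 4π and the length scale all cancel between numerator and denominator), P = [∫_{3.1}^{∞} u^2·e^(-2·u) du] / [∫_{0}^{∞} u^2·e^(-2·u) du].
Using ∫ u^2·e^(-2·u) du = -(2·u^2 + 2·u + 1)·e^(-2·u)/4, the numerator is 1321·e^(-31/5)/200 and the denominator is 1/4.
Taking the ratio yields P = 0.05362.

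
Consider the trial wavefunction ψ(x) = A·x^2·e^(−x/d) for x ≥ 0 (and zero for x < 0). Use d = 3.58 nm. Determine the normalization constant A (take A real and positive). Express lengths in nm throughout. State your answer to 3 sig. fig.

A ≈ 0.0476 nm^(-5/2)

We need A² ∫|f|² dx = 1, taking the integral from 0 to ∞.
Using ∫₀^∞ xⁿ e^(−αx) dx = n!/αⁿ⁺¹, ∫|ψ|² dx = A²·(3·d^5/4).
So A² = (3·d^5/4)^(−1).
With d = 3.58: A² = 0.002267 and A = 0.04762.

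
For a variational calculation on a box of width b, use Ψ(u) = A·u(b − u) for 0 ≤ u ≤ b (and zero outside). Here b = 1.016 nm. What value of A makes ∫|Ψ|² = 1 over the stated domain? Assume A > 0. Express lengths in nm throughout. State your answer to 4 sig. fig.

Normalization requires ∫|Ψ|² du = 1, integrated from 0 to b.
Expanding the polynomial and integrating term by term, with Ψ = A·u(b − u), the integral evaluates to A²·[b^5/30].
Hence A² = 1/[b^5/30].
Substituting b = 1.016 gives A² = 27.711, so A = 5.2641.

A ≈ 5.264 nm^(-5/2)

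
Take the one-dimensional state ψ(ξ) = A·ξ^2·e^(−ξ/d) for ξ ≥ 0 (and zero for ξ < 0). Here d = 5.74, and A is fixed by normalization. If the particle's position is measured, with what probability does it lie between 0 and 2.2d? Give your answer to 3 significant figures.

|ψ|² is the probability density, so P = ∫_{0}^{2.2d} |ψ|² dξ.
Since A² = 1/(3·d^5/4), this is the region integral divided by the full normalization integral.
In terms of u = ξ/d (A² and the length scale cancel between numerator and denominator), P = [∫_{0}^{2.2} u^4·e^(-2·u) du] / [∫_{0}^{∞} u^4·e^(-2·u) du].
An antiderivative of u^4·e^(-2·u) is -(u^4/2 + u^3 + 3·u^2/2 + 3·u/2 + 3/4)·e^(-2·u); evaluating from 0 to 2.2 gives ≈ 0.33661, while the full integral is 3/4.
The result is P = 0.4488.

P ≈ 0.449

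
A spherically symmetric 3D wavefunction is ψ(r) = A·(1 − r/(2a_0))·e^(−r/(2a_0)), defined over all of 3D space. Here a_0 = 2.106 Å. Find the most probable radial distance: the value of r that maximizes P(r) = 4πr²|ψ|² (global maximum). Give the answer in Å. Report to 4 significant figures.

r ≈ 11.03 Å

Differentiate P(r) = 4πr²|ψ|² with respect to r and set to zero.
Solving yields r = a_0·(√(5) + 3).
With a_0 = 2.106, the most probable radial distance is 11.027 Å.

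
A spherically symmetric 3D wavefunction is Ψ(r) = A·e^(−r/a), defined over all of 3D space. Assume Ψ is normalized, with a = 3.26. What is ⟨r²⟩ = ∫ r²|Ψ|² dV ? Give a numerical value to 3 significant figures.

⟨r^2⟩ ≈ 31.9

⟨r²⟩ = ∫ r^2 |Ψ|² 4πr² dr over the full domain.
Using ∫₀^∞ rⁿ e^(−αr) dr = n!/αⁿ⁺¹, the ratio of the moment integral to the normalization integral gives ⟨r²⟩ = 3·a^2.
With a = 3.26, ⟨r^2⟩ = 31.88.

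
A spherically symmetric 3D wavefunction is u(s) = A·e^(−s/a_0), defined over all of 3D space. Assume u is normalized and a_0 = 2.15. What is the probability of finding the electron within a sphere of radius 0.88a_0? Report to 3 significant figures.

P ≈ 0.259

P = ∫ |u|² 4πs² ds over s ≤ 0.88a_0.
The full normalization integral is A²·[π·a_0^3] = 1, fixing A².
In terms of t = s/a_0 (A², 4π and the length scale all cancel between numerator and denominator), P = [∫_{0}^{0.88} t^2·e^(-2·t) dt] / [∫_{0}^{∞} t^2·e^(-2·t) dt].
Using ∫ t^2·e^(-2·t) dt = -(2·t^2 + 2·t + 1)·e^(-2·t)/4, the numerator is 1/4 - 2693·e^(-44/25)/2500 and the denominator is 1/4.
The region integral divided by the full integral gives P = 0.2587.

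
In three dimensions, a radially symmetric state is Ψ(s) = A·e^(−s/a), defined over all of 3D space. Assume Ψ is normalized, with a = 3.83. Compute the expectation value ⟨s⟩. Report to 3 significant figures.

⟨s⟩ ≈ 5.75

⟨s⟩ = ∫ s |Ψ|² 4πs² ds over the full domain.
Recall ∫₀^∞ s^m e^(−s/β) ds = m!·β^(m+1), since the A² factors cancel between numerator and denominator, ⟨s⟩ = 3·a/2.
Putting a = 3.83 gives 5.745.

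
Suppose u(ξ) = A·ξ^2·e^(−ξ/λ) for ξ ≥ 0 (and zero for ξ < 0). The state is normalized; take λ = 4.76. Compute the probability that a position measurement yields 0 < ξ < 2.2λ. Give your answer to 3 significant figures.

The probability is P = ∫ |u|² dξ over [0, 2.2λ].
Since A² = 1/(3·λ^5/4), this is the region integral divided by the full normalization integral.
In terms of t = ξ/λ (A² and the length scale cancel between numerator and denominator), P = [∫_{0}^{2.2} t^4·e^(-2·t) dt] / [∫_{0}^{∞} t^4·e^(-2·t) dt].
With ∫ t^4·e^(-2·t) dt = -(t^4/2 + t^3 + 3·t^2/2 + 3·t/2 + 3/4)·e^(-2·t) + C, the region integral is ≈ 0.33661 and the full one is 3/4.
Evaluating gives P = 0.4488.

P ≈ 0.449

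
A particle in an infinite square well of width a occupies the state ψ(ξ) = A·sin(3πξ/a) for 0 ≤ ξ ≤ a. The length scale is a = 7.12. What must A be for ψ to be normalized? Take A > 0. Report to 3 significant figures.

The normalization condition is ∫|ψ|² dξ = 1 from 0 to a.
The integral (without the A² prefactor) comes out to a/2.
Hence A² = 1/[a/2].
With a = 7.12: A² = 0.2809 and A = 0.5300.

A ≈ 0.530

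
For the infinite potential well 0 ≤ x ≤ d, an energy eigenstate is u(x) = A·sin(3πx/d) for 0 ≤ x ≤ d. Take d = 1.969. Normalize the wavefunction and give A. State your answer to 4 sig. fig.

We need A² ∫|f|² dx = 1, taking the integral from 0 to d.
With ∫₀^d sin²(nπx/d) dx = d/2, the integral (without the A² prefactor) comes out to d/2.
Hence A² = 1/[d/2].
With d = 1.969: A² = 1.0157 and A = 1.0078.

A ≈ 1.008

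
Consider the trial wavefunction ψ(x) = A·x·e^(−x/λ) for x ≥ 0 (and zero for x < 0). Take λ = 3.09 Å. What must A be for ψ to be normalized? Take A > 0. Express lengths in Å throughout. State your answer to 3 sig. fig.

Normalization requires ∫|ψ|² dx = 1, integrated from 0 to ∞.
Using ∫₀^∞ xⁿ e^(−αx) dx = n!/αⁿ⁺¹, the integral (without the A² prefactor) comes out to λ^3/4.
Setting this equal to 1 gives A² = 1/(λ^3/4).
Plugging in λ = 3.09 yields A = 0.3682.

A ≈ 0.368 Å^(-3/2)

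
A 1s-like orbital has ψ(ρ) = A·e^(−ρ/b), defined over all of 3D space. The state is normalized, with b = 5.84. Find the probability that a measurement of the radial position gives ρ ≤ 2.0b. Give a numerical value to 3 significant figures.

Integrate the radial probability density 4πρ²|ψ|² over ρ ≤ 2.0b.
Normalization gives A² = 1/(π·b^3).
Let u = ρ/b; then A², 4π and the length scale all cancel, so P = ∫_{0}^{2.0} u^2·e^(-2·u) du ÷ ∫_{0}^{∞} u^2·e^(-2·u) du.
An antiderivative of u^2·e^(-2·u) is -(2·u^2 + 2·u + 1)·e^(-2·u)/4; evaluating from 0 to 2.0 gives 1/4 - 13·e^(-4)/4, while the full integral is 1/4.
The region integral divided by the full integral gives P = 0.7619.

P ≈ 0.762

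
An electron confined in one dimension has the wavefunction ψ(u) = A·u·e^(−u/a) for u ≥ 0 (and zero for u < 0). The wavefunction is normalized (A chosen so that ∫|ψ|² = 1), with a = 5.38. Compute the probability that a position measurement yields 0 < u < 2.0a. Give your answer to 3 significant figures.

P ≈ 0.762

P = ∫_{0}^{2.0a} |ψ(u)|² du.
The normalization integral ∫|ψ|²du over the whole domain equals a^3/4·A², and A² cancels in the ratio.
Let t = u/a; then A² and the length scale cancel, so P = ∫_{0}^{2.0} t^2·e^(-2·t) dt ÷ ∫_{0}^{∞} t^2·e^(-2·t) dt.
With ∫ t^2·e^(-2·t) dt = -(2·t^2 + 2·t + 1)·e^(-2·t)/4 + C, the region integral is 1/4 - 13·e^(-4)/4 and the full one is 1/4.
Taking the ratio, P = 0.7619.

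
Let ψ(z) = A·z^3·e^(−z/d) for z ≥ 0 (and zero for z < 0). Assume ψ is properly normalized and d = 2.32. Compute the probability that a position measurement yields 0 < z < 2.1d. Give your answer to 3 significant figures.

P ≈ 0.133

P = ∫_{0}^{2.1d} |ψ(z)|² dz.
The normalization integral ∫|ψ|²dz over the whole domain equals 45·d^7/8·A², and A² cancels in the ratio.
Substituting u = z/d, A² and the length scale cancel in the ratio: P = ∫_{0}^{2.1} u^6·e^(-2·u) du / ∫_{0}^{∞} u^6·e^(-2·u) du.
An antiderivative of u^6·e^(-2·u) is -(4·u^6 + 12·u^5 + 30·u^4 + 60·u^3 + 90·u^2 + 90·u + 45)·e^(-2·u)/8; evaluating from 0 to 2.1 gives ≈ 0.74552, while the full integral is 45/8.
The result is P = 0.1325.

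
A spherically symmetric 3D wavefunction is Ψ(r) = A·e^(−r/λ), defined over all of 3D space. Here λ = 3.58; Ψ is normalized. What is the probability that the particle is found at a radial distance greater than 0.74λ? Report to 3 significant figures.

With dV = 4πr²dr, the probability is ∫|Ψ|² dV over r > 0.74λ.
A² is fixed by ∫₀^∞ 4πr²|Ψ|² dr = 1, i.e. A² = (π·λ^3)^(−1).
Substituting u = r/λ, A², 4π and the length scale all cancel in the ratio: P = ∫_{0.74}^{∞} u^2·e^(-2·u) du / ∫_{0}^{∞} u^2·e^(-2·u) du.
An antiderivative of u^2·e^(-2·u) is -(2·u^2 + 2·u + 1)·e^(-2·u)/4; evaluating from 0.74 to ∞ gives 4469·e^(-37/25)/5000, while the full integral is 1/4.
Taking the ratio yields P = 0.8139.

P ≈ 0.814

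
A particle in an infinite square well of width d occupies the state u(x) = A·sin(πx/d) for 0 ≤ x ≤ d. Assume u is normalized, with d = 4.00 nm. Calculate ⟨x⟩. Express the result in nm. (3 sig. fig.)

⟨x⟩ = ∫ x |u|² dx over the full domain.
Evaluating both integrals, ⟨x⟩ = d/2.
With d = 4.00, ⟨x⟩ = 2.000.

⟨x⟩ ≈ 2.00 nm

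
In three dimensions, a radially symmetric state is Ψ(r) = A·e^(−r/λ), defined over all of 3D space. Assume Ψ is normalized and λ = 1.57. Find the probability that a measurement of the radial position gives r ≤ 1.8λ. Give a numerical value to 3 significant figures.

P ≈ 0.697

Integrate the radial probability density 4πr²|Ψ|² over r ≤ 1.8λ.
The full normalization integral is A²·[π·λ^3] = 1, fixing A².
Let u = r/λ; then A², 4π and the length scale all cancel, so P = ∫_{0}^{1.8} u^2·e^(-2·u) du ÷ ∫_{0}^{∞} u^2·e^(-2·u) du.
Using ∫ u^2·e^(-2·u) du = -(2·u^2 + 2·u + 1)·e^(-2·u)/4, the numerator is 1/4 - 277·e^(-18/5)/100 and the denominator is 1/4.
Taking the ratio yields P = 0.6973.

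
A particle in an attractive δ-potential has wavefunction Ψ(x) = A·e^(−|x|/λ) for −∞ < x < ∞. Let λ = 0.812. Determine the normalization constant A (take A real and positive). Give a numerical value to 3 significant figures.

A ≈ 1.11

Normalization requires ∫|Ψ|² dx = 1, integrated from −∞ to ∞.
The integral (without the A² prefactor) comes out to λ.
Setting this equal to 1 gives A² = 1/(λ).
With λ = 0.812: A² = 1.232 and A = 1.110.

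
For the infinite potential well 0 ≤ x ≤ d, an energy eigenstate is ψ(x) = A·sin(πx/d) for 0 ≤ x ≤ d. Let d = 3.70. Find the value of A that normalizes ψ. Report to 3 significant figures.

Require ∫ |ψ|² dx = 1 over the whole domain.
Using sin²θ = (1 − cos 2θ)/2, the integral (without the A² prefactor) comes out to d/2.
Substituting d = 3.70 gives A² = 0.5405, so A = 0.7352.

A ≈ 0.735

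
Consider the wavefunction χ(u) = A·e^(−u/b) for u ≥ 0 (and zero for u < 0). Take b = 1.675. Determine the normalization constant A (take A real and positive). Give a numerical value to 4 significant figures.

The normalization condition is ∫|χ|² du = 1 from 0 to ∞.
Using ∫₀^∞ uⁿ e^(−αu) du = n!/αⁿ⁺¹, the integral (without the A² prefactor) comes out to b/2.
Hence A² = 1/[b/2].
Plugging in b = 1.675 yields A = 1.0927.

A ≈ 1.093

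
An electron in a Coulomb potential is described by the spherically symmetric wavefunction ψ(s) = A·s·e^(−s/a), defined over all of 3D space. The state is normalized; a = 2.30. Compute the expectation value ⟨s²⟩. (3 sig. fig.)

⟨s²⟩ = ∫ s^2 |ψ|² 4πs² ds over the full domain.
With ∫₀^∞ s^6 e^(−αs) ds = 6!/α^7, evaluating both integrals, ⟨s²⟩ = 15·a^2/2.
With a = 2.30, ⟨s^2⟩ = 39.68.

⟨s^2⟩ ≈ 39.7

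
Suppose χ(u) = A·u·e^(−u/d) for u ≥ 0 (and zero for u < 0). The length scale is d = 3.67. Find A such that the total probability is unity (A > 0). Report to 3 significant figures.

A ≈ 0.284

The normalization condition is ∫|χ|² du = 1 from 0 to ∞.
Using ∫₀^∞ uⁿ e^(−αu) du = n!/αⁿ⁺¹, the integral (without the A² prefactor) comes out to d^3/4.
Setting this equal to 1 gives A² = 1/(d^3/4).
Plugging in d = 3.67 yields A = 0.2845.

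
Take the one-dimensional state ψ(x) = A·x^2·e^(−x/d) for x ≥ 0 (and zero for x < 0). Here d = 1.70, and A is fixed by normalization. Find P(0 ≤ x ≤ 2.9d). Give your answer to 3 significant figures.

The probability is P = ∫ |ψ|² dx over [0, 2.9d].
Since A² = 1/(3·d^5/4), this is the region integral divided by the full normalization integral.
Let u = x/d; then A² and the length scale cancel, so P = ∫_{0}^{2.9} u^4·e^(-2·u) du ÷ ∫_{0}^{∞} u^4·e^(-2·u) du.
An antiderivative of u^4·e^(-2·u) is -(u^4/2 + u^3 + 3·u^2/2 + 3·u/2 + 3/4)·e^(-2·u); evaluating from 0 to 2.9 gives ≈ 0.51546, while the full integral is 3/4.
The result is P = 0.6873.

P ≈ 0.687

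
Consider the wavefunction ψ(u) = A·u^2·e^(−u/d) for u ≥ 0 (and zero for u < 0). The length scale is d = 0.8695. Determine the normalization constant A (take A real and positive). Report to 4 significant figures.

The normalization condition is ∫|ψ|² du = 1 from 0 to ∞.
With ψ = A·u^2·e^(−u/d), the integral evaluates to A²·[3·d^5/4].
So A² = (3·d^5/4)^(−1).
Plugging in d = 0.8695 yields A = 1.6379.

A ≈ 1.638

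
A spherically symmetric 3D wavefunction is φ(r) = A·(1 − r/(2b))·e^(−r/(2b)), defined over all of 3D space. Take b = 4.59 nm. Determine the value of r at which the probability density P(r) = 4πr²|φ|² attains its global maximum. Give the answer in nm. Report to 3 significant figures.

The maximum of P(r) = 4πr²|φ|² occurs where its derivative vanishes.
This gives r = b·(√(5) + 3).
With b = 4.59, the most probable radial distance is 24.03 nm.

r ≈ 24.0 nm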